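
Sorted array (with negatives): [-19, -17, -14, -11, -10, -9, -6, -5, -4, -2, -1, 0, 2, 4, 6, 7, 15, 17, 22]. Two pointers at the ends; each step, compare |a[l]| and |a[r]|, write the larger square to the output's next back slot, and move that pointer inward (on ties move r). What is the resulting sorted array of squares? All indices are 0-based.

[0,18] |-19|<=|22| out[18]=484 → r--
[0,17] |-19|>|17| out[17]=361 → l++
[1,17] |-17|<=|17| out[16]=289 → r--
[1,16] |-17|>|15| out[15]=289 → l++
[2,16] |-14|<=|15| out[14]=225 → r--
[2,15] |-14|>|7| out[13]=196 → l++
[3,15] |-11|>|7| out[12]=121 → l++
[4,15] |-10|>|7| out[11]=100 → l++
[5,15] |-9|>|7| out[10]=81 → l++
[6,15] |-6|<=|7| out[9]=49 → r--
[6,14] |-6|<=|6| out[8]=36 → r--
[6,13] |-6|>|4| out[7]=36 → l++
[7,13] |-5|>|4| out[6]=25 → l++
[8,13] |-4|<=|4| out[5]=16 → r--
[8,12] |-4|>|2| out[4]=16 → l++
[9,12] |-2|<=|2| out[3]=4 → r--
[9,11] |-2|>|0| out[2]=4 → l++
[10,11] |-1|>|0| out[1]=1 → l++
[11,11] |0|<=|0| out[0]=0 → r--

[0, 1, 4, 4, 16, 16, 25, 36, 36, 49, 81, 100, 121, 196, 225, 289, 289, 361, 484]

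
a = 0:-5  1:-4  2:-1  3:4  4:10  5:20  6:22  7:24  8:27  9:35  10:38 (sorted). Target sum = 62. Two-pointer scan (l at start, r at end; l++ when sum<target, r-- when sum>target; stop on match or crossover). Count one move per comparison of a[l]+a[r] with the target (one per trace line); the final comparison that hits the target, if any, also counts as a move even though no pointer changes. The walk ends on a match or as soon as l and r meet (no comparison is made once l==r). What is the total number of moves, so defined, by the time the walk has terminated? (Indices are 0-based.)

8 moves

[0,10] -5+38=33 <62 → l++
[1,10] -4+38=34 <62 → l++
[2,10] -1+38=37 <62 → l++
[3,10] 4+38=42 <62 → l++
[4,10] 10+38=48 <62 → l++
[5,10] 20+38=58 <62 → l++
[6,10] 22+38=60 <62 → l++
[7,10] 24+38=62 → found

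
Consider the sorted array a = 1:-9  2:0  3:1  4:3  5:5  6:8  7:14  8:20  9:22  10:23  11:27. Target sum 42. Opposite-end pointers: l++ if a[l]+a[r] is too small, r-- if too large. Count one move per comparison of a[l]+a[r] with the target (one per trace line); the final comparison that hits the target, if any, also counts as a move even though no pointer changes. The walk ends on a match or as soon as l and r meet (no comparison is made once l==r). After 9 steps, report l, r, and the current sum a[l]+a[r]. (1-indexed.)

l=8, r=9, sum=42

l=1 r=11: -9+27=18 <42, l++
l=2 r=11: 0+27=27 <42, l++
l=3 r=11: 1+27=28 <42, l++
l=4 r=11: 3+27=30 <42, l++
l=5 r=11: 5+27=32 <42, l++
l=6 r=11: 8+27=35 <42, l++
l=7 r=11: 14+27=41 <42, l++
l=8 r=11: 20+27=47 >42, r--
l=8 r=10: 20+23=43 >42, r--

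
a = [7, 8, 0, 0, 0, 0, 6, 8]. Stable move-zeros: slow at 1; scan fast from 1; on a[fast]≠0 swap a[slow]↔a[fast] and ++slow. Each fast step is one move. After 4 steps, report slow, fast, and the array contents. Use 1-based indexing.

(s=1,f=1) a[fast]=7≠0 swap→a[1]=7 → slow++,fast++
(s=2,f=2) a[fast]=8≠0 swap→a[2]=8 → slow++,fast++
(s=3,f=3) a[fast]=0 → fast++
(s=3,f=4) a[fast]=0 → fast++

slow=3, fast=5, a=[7, 8, 0, 0, 0, 0, 6, 8]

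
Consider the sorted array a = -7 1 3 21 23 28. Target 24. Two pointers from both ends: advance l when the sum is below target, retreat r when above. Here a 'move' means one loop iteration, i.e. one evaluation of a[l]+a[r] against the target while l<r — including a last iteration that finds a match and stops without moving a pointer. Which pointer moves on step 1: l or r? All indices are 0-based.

l

[0,5] -7+28=21 <24 → l++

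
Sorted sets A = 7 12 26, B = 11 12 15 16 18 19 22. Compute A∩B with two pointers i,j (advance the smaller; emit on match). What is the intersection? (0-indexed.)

[i=0,j=0] 7<11 → i++
[i=1,j=0] 12>11 → j++
[i=1,j=1] 12==12 emit → i++,j++
[i=2,j=2] 26>15 → j++
[i=2,j=3] 26>16 → j++
[i=2,j=4] 26>18 → j++
[i=2,j=5] 26>19 → j++
[i=2,j=6] 26>22 → j++

intersection = [12]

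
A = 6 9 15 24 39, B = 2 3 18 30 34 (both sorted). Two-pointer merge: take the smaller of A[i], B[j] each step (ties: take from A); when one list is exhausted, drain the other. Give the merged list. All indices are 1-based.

[2, 3, 6, 9, 15, 18, 24, 30, 34, 39]

[i=1,j=1] A[i]=6>B[j]=2 take 2 → j++
[i=1,j=2] A[i]=6>B[j]=3 take 3 → j++
[i=1,j=3] A[i]=6<=B[j]=18 take 6 → i++
[i=2,j=3] A[i]=9<=B[j]=18 take 9 → i++
[i=3,j=3] A[i]=15<=B[j]=18 take 15 → i++
[i=4,j=3] A[i]=24>B[j]=18 take 18 → j++
[i=4,j=4] A[i]=24<=B[j]=30 take 24 → i++
[i=5,j=4] A[i]=39>B[j]=30 take 30 → j++
[i=5,j=5] A[i]=39>B[j]=34 take 34 → j++
[i=5,j=6] B done, take A[i]=39 → i++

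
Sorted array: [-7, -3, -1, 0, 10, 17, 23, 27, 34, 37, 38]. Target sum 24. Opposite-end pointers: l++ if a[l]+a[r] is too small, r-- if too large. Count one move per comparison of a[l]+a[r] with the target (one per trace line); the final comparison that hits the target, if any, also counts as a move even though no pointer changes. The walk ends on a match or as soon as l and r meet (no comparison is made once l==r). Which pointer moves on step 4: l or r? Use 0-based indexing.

[0,10] -7+38=31 >24 → r--
[0,9] -7+37=30 >24 → r--
[0,8] -7+34=27 >24 → r--
[0,7] -7+27=20 <24 → l++

l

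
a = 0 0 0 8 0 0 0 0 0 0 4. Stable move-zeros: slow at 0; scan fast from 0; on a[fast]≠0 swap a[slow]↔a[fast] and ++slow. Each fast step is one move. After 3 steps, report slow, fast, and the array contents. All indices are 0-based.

slow=0 fast=0: a[fast]=0, fast++
slow=0 fast=1: a[fast]=0, fast++
slow=0 fast=2: a[fast]=0, fast++

slow=0, fast=3, a=[0, 0, 0, 8, 0, 0, 0, 0, 0, 0, 4]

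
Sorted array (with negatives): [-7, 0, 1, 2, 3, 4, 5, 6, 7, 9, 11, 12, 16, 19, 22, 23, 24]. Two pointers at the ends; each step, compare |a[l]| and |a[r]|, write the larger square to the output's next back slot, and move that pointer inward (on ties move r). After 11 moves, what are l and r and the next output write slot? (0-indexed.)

l=0 r=16: |-7|<=|24| out[16]=576, r--
l=0 r=15: |-7|<=|23| out[15]=529, r--
l=0 r=14: |-7|<=|22| out[14]=484, r--
l=0 r=13: |-7|<=|19| out[13]=361, r--
l=0 r=12: |-7|<=|16| out[12]=256, r--
l=0 r=11: |-7|<=|12| out[11]=144, r--
l=0 r=10: |-7|<=|11| out[10]=121, r--
l=0 r=9: |-7|<=|9| out[9]=81, r--
l=0 r=8: |-7|<=|7| out[8]=49, r--
l=0 r=7: |-7|>|6| out[7]=49, l++
l=1 r=7: |0|<=|6| out[6]=36, r--

l=1, r=6, next write slot=5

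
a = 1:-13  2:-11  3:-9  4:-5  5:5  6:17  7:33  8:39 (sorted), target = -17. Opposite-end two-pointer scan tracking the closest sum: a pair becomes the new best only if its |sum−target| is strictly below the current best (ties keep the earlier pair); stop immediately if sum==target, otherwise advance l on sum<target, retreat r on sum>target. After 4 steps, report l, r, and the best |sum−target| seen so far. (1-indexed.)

l=1, r=4, best |Δ|=9

[1,8] -13+39=26 d=43 * → r--
[1,7] -13+33=20 d=37 * → r--
[1,6] -13+17=4 d=21 * → r--
[1,5] -13+5=-8 d=9 * → r--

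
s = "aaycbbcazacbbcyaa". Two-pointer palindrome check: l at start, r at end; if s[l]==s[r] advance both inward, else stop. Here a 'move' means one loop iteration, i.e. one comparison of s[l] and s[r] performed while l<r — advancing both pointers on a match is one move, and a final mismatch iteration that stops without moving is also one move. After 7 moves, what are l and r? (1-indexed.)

l=1 r=17: 'a'=='a', l++,r--
l=2 r=16: 'a'=='a', l++,r--
l=3 r=15: 'y'=='y', l++,r--
l=4 r=14: 'c'=='c', l++,r--
l=5 r=13: 'b'=='b', l++,r--
l=6 r=12: 'b'=='b', l++,r--
l=7 r=11: 'c'=='c', l++,r--

l=8, r=10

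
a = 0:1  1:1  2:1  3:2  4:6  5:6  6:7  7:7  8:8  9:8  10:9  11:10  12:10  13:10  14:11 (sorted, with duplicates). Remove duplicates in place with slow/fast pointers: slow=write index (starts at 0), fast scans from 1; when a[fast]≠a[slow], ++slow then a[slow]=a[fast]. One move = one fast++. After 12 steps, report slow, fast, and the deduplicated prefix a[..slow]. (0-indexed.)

slow=6, fast=13, prefix=[1, 2, 6, 7, 8, 9, 10]

slow=0 fast=1: a[fast]=1=a[slow] dup, fast++
slow=0 fast=2: a[fast]=1=a[slow] dup, fast++
slow=0 fast=3: a[fast]=2≠a[slow]=1 write a[1]=2, slow++,fast++
slow=1 fast=4: a[fast]=6≠a[slow]=2 write a[2]=6, slow++,fast++
slow=2 fast=5: a[fast]=6=a[slow] dup, fast++
slow=2 fast=6: a[fast]=7≠a[slow]=6 write a[3]=7, slow++,fast++
slow=3 fast=7: a[fast]=7=a[slow] dup, fast++
slow=3 fast=8: a[fast]=8≠a[slow]=7 write a[4]=8, slow++,fast++
slow=4 fast=9: a[fast]=8=a[slow] dup, fast++
slow=4 fast=10: a[fast]=9≠a[slow]=8 write a[5]=9, slow++,fast++
slow=5 fast=11: a[fast]=10≠a[slow]=9 write a[6]=10, slow++,fast++
slow=6 fast=12: a[fast]=10=a[slow] dup, fast++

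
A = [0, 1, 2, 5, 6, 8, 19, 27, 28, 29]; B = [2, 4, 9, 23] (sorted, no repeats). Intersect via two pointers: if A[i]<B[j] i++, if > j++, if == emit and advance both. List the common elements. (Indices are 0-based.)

[i=0,j=0] 0<2 → i++
[i=1,j=0] 1<2 → i++
[i=2,j=0] 2==2 emit → i++,j++
[i=3,j=1] 5>4 → j++
[i=3,j=2] 5<9 → i++
[i=4,j=2] 6<9 → i++
[i=5,j=2] 8<9 → i++
[i=6,j=2] 19>9 → j++
[i=6,j=3] 19<23 → i++
[i=7,j=3] 27>23 → j++

intersection = [2]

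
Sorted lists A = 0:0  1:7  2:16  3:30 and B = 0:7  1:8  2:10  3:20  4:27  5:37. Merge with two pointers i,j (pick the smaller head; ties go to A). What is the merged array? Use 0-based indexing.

i=0 j=0: A[i]=0<=B[j]=7 take 0, i++
i=1 j=0: A[i]=7<=B[j]=7 take 7, i++
i=2 j=0: A[i]=16>B[j]=7 take 7, j++
i=2 j=1: A[i]=16>B[j]=8 take 8, j++
i=2 j=2: A[i]=16>B[j]=10 take 10, j++
i=2 j=3: A[i]=16<=B[j]=20 take 16, i++
i=3 j=3: A[i]=30>B[j]=20 take 20, j++
i=3 j=4: A[i]=30>B[j]=27 take 27, j++
i=3 j=5: A[i]=30<=B[j]=37 take 30, i++
i=4 j=5: A done, take B[j]=37, j++

[0, 7, 7, 8, 10, 16, 20, 27, 30, 37]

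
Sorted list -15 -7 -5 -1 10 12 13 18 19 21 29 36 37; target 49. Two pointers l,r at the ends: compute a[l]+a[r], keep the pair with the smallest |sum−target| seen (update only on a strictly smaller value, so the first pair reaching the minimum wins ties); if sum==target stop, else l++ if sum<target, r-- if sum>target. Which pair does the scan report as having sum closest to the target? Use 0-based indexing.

pair (12, 37) with sum 49 (|Δ|=0)

l=0 r=12: -15+37=22 d=27 *, l++
l=1 r=12: -7+37=30 d=19 *, l++
l=2 r=12: -5+37=32 d=17 *, l++
l=3 r=12: -1+37=36 d=13 *, l++
l=4 r=12: 10+37=47 d=2 *, l++
l=5 r=12: 12+37=49 d=0 *, stop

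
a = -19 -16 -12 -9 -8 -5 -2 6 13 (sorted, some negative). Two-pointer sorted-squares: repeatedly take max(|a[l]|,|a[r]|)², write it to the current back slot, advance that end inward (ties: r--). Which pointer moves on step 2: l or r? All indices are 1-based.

l

[1,9] |-19|>|13| out[9]=361 → l++
[2,9] |-16|>|13| out[8]=256 → l++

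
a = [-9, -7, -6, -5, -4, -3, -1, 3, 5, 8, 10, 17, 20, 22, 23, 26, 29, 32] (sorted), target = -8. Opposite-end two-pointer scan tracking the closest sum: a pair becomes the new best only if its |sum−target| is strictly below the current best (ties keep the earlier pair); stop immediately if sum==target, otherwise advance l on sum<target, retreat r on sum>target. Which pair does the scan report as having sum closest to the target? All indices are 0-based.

[0,17] -9+32=23 d=31 * → r--
[0,16] -9+29=20 d=28 * → r--
[0,15] -9+26=17 d=25 * → r--
[0,14] -9+23=14 d=22 * → r--
[0,13] -9+22=13 d=21 * → r--
[0,12] -9+20=11 d=19 * → r--
[0,11] -9+17=8 d=16 * → r--
[0,10] -9+10=1 d=9 * → r--
[0,9] -9+8=-1 d=7 * → r--
[0,8] -9+5=-4 d=4 * → r--
[0,7] -9+3=-6 d=2 * → r--
[0,6] -9+-1=-10 d=2 → l++
[1,6] -7+-1=-8 d=0 * → stop

pair (-7, -1) with sum -8 (|Δ|=0)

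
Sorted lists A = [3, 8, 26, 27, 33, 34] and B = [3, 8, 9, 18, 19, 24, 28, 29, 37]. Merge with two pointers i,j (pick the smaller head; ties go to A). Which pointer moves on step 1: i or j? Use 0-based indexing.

i

[i=0,j=0] A[i]=3<=B[j]=3 take 3 → i++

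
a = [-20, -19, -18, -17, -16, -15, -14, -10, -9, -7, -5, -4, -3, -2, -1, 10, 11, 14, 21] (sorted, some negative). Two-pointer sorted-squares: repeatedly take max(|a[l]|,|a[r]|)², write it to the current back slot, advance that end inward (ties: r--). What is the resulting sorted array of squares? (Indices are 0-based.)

[0,18] |-20|<=|21| out[18]=441 → r--
[0,17] |-20|>|14| out[17]=400 → l++
[1,17] |-19|>|14| out[16]=361 → l++
[2,17] |-18|>|14| out[15]=324 → l++
[3,17] |-17|>|14| out[14]=289 → l++
[4,17] |-16|>|14| out[13]=256 → l++
[5,17] |-15|>|14| out[12]=225 → l++
[6,17] |-14|<=|14| out[11]=196 → r--
[6,16] |-14|>|11| out[10]=196 → l++
[7,16] |-10|<=|11| out[9]=121 → r--
[7,15] |-10|<=|10| out[8]=100 → r--
[7,14] |-10|>|-1| out[7]=100 → l++
[8,14] |-9|>|-1| out[6]=81 → l++
[9,14] |-7|>|-1| out[5]=49 → l++
[10,14] |-5|>|-1| out[4]=25 → l++
[11,14] |-4|>|-1| out[3]=16 → l++
[12,14] |-3|>|-1| out[2]=9 → l++
[13,14] |-2|>|-1| out[1]=4 → l++
[14,14] |-1|<=|-1| out[0]=1 → r--

[1, 4, 9, 16, 25, 49, 81, 100, 100, 121, 196, 196, 225, 256, 289, 324, 361, 400, 441]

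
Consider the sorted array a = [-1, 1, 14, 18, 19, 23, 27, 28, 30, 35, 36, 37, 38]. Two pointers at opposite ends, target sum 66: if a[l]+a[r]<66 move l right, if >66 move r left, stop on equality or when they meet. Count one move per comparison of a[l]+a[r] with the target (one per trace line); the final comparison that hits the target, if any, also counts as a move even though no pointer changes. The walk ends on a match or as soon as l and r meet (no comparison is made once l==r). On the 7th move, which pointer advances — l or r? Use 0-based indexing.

l

[0,12] -1+38=37 <66 → l++
[1,12] 1+38=39 <66 → l++
[2,12] 14+38=52 <66 → l++
[3,12] 18+38=56 <66 → l++
[4,12] 19+38=57 <66 → l++
[5,12] 23+38=61 <66 → l++
[6,12] 27+38=65 <66 → l++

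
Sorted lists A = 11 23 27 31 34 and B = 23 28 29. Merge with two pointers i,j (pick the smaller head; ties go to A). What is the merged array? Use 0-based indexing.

[i=0,j=0] A[i]=11<=B[j]=23 take 11 → i++
[i=1,j=0] A[i]=23<=B[j]=23 take 23 → i++
[i=2,j=0] A[i]=27>B[j]=23 take 23 → j++
[i=2,j=1] A[i]=27<=B[j]=28 take 27 → i++
[i=3,j=1] A[i]=31>B[j]=28 take 28 → j++
[i=3,j=2] A[i]=31>B[j]=29 take 29 → j++
[i=3,j=3] B done, take A[i]=31 → i++
[i=4,j=3] B done, take A[i]=34 → i++

[11, 23, 23, 27, 28, 29, 31, 34]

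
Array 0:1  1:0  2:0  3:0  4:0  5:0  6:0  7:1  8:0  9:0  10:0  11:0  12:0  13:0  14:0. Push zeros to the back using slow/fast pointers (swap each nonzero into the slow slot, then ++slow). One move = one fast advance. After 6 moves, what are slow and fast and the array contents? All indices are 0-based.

slow=0 fast=0: a[fast]=1≠0 swap→a[0]=1, slow++,fast++
slow=1 fast=1: a[fast]=0, fast++
slow=1 fast=2: a[fast]=0, fast++
slow=1 fast=3: a[fast]=0, fast++
slow=1 fast=4: a[fast]=0, fast++
slow=1 fast=5: a[fast]=0, fast++

slow=1, fast=6, a=[1, 0, 0, 0, 0, 0, 0, 1, 0, 0, 0, 0, 0, 0, 0]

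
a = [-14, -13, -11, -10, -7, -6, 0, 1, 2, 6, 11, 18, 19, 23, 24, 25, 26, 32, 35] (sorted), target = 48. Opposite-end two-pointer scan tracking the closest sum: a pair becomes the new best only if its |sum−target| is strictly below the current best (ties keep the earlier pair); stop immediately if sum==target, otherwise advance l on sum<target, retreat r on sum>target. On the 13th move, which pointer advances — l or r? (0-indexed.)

r

[0,18] -14+35=21 d=27 * → l++
[1,18] -13+35=22 d=26 * → l++
[2,18] -11+35=24 d=24 * → l++
[3,18] -10+35=25 d=23 * → l++
[4,18] -7+35=28 d=20 * → l++
[5,18] -6+35=29 d=19 * → l++
[6,18] 0+35=35 d=13 * → l++
[7,18] 1+35=36 d=12 * → l++
[8,18] 2+35=37 d=11 * → l++
[9,18] 6+35=41 d=7 * → l++
[10,18] 11+35=46 d=2 * → l++
[11,18] 18+35=53 d=5 → r--
[11,17] 18+32=50 d=2 → r--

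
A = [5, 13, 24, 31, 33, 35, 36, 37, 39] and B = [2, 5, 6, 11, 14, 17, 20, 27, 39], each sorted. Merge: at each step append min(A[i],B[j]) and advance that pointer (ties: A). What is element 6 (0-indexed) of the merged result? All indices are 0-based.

[i=0,j=0] A[i]=5>B[j]=2 take 2 → j++
[i=0,j=1] A[i]=5<=B[j]=5 take 5 → i++
[i=1,j=1] A[i]=13>B[j]=5 take 5 → j++
[i=1,j=2] A[i]=13>B[j]=6 take 6 → j++
[i=1,j=3] A[i]=13>B[j]=11 take 11 → j++
[i=1,j=4] A[i]=13<=B[j]=14 take 13 → i++
[i=2,j=4] A[i]=24>B[j]=14 take 14 → j++
[i=2,j=5] A[i]=24>B[j]=17 take 17 → j++
[i=2,j=6] A[i]=24>B[j]=20 take 20 → j++
[i=2,j=7] A[i]=24<=B[j]=27 take 24 → i++
[i=3,j=7] A[i]=31>B[j]=27 take 27 → j++
[i=3,j=8] A[i]=31<=B[j]=39 take 31 → i++
[i=4,j=8] A[i]=33<=B[j]=39 take 33 → i++
[i=5,j=8] A[i]=35<=B[j]=39 take 35 → i++
[i=6,j=8] A[i]=36<=B[j]=39 take 36 → i++
[i=7,j=8] A[i]=37<=B[j]=39 take 37 → i++
[i=8,j=8] A[i]=39<=B[j]=39 take 39 → i++
[i=9,j=8] A done, take B[j]=39 → j++

merged[6] = 14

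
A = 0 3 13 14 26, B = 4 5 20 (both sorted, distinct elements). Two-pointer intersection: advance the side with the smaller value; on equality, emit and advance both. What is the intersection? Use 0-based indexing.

[i=0,j=0] 0<4 → i++
[i=1,j=0] 3<4 → i++
[i=2,j=0] 13>4 → j++
[i=2,j=1] 13>5 → j++
[i=2,j=2] 13<20 → i++
[i=3,j=2] 14<20 → i++
[i=4,j=2] 26>20 → j++

intersection = []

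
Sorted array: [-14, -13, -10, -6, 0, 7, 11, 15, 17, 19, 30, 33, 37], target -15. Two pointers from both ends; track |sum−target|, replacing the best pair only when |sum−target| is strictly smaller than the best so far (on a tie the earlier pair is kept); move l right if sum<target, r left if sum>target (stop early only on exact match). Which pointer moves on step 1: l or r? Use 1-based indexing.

r

[1,13] -14+37=23 d=38 * → r--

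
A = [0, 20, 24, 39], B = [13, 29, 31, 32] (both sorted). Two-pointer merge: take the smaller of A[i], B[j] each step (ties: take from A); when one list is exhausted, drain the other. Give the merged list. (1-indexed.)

[0, 13, 20, 24, 29, 31, 32, 39]

i=1 j=1: A[i]=0<=B[j]=13 take 0, i++
i=2 j=1: A[i]=20>B[j]=13 take 13, j++
i=2 j=2: A[i]=20<=B[j]=29 take 20, i++
i=3 j=2: A[i]=24<=B[j]=29 take 24, i++
i=4 j=2: A[i]=39>B[j]=29 take 29, j++
i=4 j=3: A[i]=39>B[j]=31 take 31, j++
i=4 j=4: A[i]=39>B[j]=32 take 32, j++
i=4 j=5: B done, take A[i]=39, i++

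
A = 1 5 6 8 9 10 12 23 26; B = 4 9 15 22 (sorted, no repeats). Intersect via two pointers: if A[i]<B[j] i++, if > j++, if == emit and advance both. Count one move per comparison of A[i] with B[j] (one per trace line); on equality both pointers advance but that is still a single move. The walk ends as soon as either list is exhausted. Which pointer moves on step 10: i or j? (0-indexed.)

j

[i=0,j=0] 1<4 → i++
[i=1,j=0] 5>4 → j++
[i=1,j=1] 5<9 → i++
[i=2,j=1] 6<9 → i++
[i=3,j=1] 8<9 → i++
[i=4,j=1] 9==9 emit → i++,j++
[i=5,j=2] 10<15 → i++
[i=6,j=2] 12<15 → i++
[i=7,j=2] 23>15 → j++
[i=7,j=3] 23>22 → j++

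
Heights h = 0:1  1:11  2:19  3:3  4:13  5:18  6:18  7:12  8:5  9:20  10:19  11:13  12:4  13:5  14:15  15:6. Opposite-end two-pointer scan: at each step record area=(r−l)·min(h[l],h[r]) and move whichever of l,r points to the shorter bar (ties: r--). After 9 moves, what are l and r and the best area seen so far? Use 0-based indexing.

l=3, r=9, best area=180

l=0 r=15: min(1,6)*15=15 best=15 *, l++
l=1 r=15: min(11,6)*14=84 best=84 *, r--
l=1 r=14: min(11,15)*13=143 best=143 *, l++
l=2 r=14: min(19,15)*12=180 best=180 *, r--
l=2 r=13: min(19,5)*11=55 best=180, r--
l=2 r=12: min(19,4)*10=40 best=180, r--
l=2 r=11: min(19,13)*9=117 best=180, r--
l=2 r=10: min(19,19)*8=152 best=180, r--
l=2 r=9: min(19,20)*7=133 best=180, l++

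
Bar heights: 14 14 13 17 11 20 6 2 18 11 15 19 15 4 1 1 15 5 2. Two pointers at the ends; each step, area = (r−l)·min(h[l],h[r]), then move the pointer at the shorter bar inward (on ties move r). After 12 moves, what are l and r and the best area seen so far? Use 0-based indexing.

l=5, r=11, best area=224

l=0 r=18: min(14,2)*18=36 best=36 *, r--
l=0 r=17: min(14,5)*17=85 best=85 *, r--
l=0 r=16: min(14,15)*16=224 best=224 *, l++
l=1 r=16: min(14,15)*15=210 best=224, l++
l=2 r=16: min(13,15)*14=182 best=224, l++
l=3 r=16: min(17,15)*13=195 best=224, r--
l=3 r=15: min(17,1)*12=12 best=224, r--
l=3 r=14: min(17,1)*11=11 best=224, r--
l=3 r=13: min(17,4)*10=40 best=224, r--
l=3 r=12: min(17,15)*9=135 best=224, r--
l=3 r=11: min(17,19)*8=136 best=224, l++
l=4 r=11: min(11,19)*7=77 best=224, l++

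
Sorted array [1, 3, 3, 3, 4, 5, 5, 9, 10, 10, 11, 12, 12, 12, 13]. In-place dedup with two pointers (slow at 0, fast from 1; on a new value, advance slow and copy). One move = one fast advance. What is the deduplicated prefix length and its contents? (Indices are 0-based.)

(s=0,f=1) a[fast]=3≠a[slow]=1 write a[1]=3 → slow++,fast++
(s=1,f=2) a[fast]=3=a[slow] dup → fast++
(s=1,f=3) a[fast]=3=a[slow] dup → fast++
(s=1,f=4) a[fast]=4≠a[slow]=3 write a[2]=4 → slow++,fast++
(s=2,f=5) a[fast]=5≠a[slow]=4 write a[3]=5 → slow++,fast++
(s=3,f=6) a[fast]=5=a[slow] dup → fast++
(s=3,f=7) a[fast]=9≠a[slow]=5 write a[4]=9 → slow++,fast++
(s=4,f=8) a[fast]=10≠a[slow]=9 write a[5]=10 → slow++,fast++
(s=5,f=9) a[fast]=10=a[slow] dup → fast++
(s=5,f=10) a[fast]=11≠a[slow]=10 write a[6]=11 → slow++,fast++
(s=6,f=11) a[fast]=12≠a[slow]=11 write a[7]=12 → slow++,fast++
(s=7,f=12) a[fast]=12=a[slow] dup → fast++
(s=7,f=13) a[fast]=12=a[slow] dup → fast++
(s=7,f=14) a[fast]=13≠a[slow]=12 write a[8]=13 → slow++,fast++

length 9; prefix = [1, 3, 4, 5, 9, 10, 11, 12, 13]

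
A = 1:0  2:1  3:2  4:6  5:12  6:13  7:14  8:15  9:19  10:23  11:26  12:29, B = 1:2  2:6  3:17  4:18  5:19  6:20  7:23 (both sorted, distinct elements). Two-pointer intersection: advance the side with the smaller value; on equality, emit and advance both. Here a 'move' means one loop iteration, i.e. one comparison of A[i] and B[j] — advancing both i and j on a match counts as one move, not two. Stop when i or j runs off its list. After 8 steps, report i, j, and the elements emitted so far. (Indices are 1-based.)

i=1 j=1: 0<2, i++
i=2 j=1: 1<2, i++
i=3 j=1: 2==2 emit, i++,j++
i=4 j=2: 6==6 emit, i++,j++
i=5 j=3: 12<17, i++
i=6 j=3: 13<17, i++
i=7 j=3: 14<17, i++
i=8 j=3: 15<17, i++

i=9, j=3, emitted=[2, 6]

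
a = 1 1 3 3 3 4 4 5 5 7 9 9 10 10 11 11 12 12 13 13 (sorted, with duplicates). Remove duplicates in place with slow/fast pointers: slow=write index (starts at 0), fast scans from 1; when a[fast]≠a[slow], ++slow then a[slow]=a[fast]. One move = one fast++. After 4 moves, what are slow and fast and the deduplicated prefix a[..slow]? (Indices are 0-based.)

(s=0,f=1) a[fast]=1=a[slow] dup → fast++
(s=0,f=2) a[fast]=3≠a[slow]=1 write a[1]=3 → slow++,fast++
(s=1,f=3) a[fast]=3=a[slow] dup → fast++
(s=1,f=4) a[fast]=3=a[slow] dup → fast++

slow=1, fast=5, prefix=[1, 3]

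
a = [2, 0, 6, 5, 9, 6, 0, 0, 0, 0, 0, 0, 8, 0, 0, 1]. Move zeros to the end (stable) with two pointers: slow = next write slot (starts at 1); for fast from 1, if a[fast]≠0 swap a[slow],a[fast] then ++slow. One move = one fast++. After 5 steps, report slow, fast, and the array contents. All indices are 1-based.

slow=1 fast=1: a[fast]=2≠0 swap→a[1]=2, slow++,fast++
slow=2 fast=2: a[fast]=0, fast++
slow=2 fast=3: a[fast]=6≠0 swap→a[2]=6, slow++,fast++
slow=3 fast=4: a[fast]=5≠0 swap→a[3]=5, slow++,fast++
slow=4 fast=5: a[fast]=9≠0 swap→a[4]=9, slow++,fast++

slow=5, fast=6, a=[2, 6, 5, 9, 0, 6, 0, 0, 0, 0, 0, 0, 8, 0, 0, 1]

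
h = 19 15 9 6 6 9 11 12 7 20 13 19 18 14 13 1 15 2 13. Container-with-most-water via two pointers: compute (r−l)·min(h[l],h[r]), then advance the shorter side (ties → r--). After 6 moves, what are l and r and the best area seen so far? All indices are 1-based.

[1,19] min(19,13)*18=234 best=234 * → r--
[1,18] min(19,2)*17=34 best=234 → r--
[1,17] min(19,15)*16=240 best=240 * → r--
[1,16] min(19,1)*15=15 best=240 → r--
[1,15] min(19,13)*14=182 best=240 → r--
[1,14] min(19,14)*13=182 best=240 → r--

l=1, r=13, best area=240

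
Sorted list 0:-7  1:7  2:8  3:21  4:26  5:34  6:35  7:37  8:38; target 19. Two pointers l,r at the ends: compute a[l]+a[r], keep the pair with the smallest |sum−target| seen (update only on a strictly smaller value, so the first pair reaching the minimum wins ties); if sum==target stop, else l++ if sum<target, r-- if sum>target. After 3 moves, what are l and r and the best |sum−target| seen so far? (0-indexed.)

l=0 r=8: -7+38=31 d=12 *, r--
l=0 r=7: -7+37=30 d=11 *, r--
l=0 r=6: -7+35=28 d=9 *, r--

l=0, r=5, best |Δ|=9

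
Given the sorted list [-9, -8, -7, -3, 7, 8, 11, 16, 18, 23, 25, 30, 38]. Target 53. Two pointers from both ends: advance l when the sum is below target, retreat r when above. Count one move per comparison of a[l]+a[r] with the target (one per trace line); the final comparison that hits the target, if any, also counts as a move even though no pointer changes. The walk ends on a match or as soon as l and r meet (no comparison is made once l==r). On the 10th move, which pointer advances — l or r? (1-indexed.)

l

l=1 r=13: -9+38=29 <53, l++
l=2 r=13: -8+38=30 <53, l++
l=3 r=13: -7+38=31 <53, l++
l=4 r=13: -3+38=35 <53, l++
l=5 r=13: 7+38=45 <53, l++
l=6 r=13: 8+38=46 <53, l++
l=7 r=13: 11+38=49 <53, l++
l=8 r=13: 16+38=54 >53, r--
l=8 r=12: 16+30=46 <53, l++
l=9 r=12: 18+30=48 <53, l++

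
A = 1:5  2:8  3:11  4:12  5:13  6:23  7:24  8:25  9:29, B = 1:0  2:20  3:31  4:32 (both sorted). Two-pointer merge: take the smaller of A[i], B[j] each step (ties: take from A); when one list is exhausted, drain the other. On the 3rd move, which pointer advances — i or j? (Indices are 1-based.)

[i=1,j=1] A[i]=5>B[j]=0 take 0 → j++
[i=1,j=2] A[i]=5<=B[j]=20 take 5 → i++
[i=2,j=2] A[i]=8<=B[j]=20 take 8 → i++

i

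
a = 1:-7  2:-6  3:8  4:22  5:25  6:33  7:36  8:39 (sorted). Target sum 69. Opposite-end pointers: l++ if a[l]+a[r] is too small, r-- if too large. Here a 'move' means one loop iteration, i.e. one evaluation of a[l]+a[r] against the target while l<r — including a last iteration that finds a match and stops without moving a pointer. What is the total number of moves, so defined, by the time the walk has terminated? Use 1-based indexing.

7 moves

[1,8] -7+39=32 <69 → l++
[2,8] -6+39=33 <69 → l++
[3,8] 8+39=47 <69 → l++
[4,8] 22+39=61 <69 → l++
[5,8] 25+39=64 <69 → l++
[6,8] 33+39=72 >69 → r--
[6,7] 33+36=69 → found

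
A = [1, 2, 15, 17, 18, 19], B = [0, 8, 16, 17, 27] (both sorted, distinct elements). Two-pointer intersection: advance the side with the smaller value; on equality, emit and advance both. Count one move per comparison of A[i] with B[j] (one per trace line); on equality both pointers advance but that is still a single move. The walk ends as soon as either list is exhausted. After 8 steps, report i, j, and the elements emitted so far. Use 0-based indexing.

i=0 j=0: 1>0, j++
i=0 j=1: 1<8, i++
i=1 j=1: 2<8, i++
i=2 j=1: 15>8, j++
i=2 j=2: 15<16, i++
i=3 j=2: 17>16, j++
i=3 j=3: 17==17 emit, i++,j++
i=4 j=4: 18<27, i++

i=5, j=4, emitted=[17]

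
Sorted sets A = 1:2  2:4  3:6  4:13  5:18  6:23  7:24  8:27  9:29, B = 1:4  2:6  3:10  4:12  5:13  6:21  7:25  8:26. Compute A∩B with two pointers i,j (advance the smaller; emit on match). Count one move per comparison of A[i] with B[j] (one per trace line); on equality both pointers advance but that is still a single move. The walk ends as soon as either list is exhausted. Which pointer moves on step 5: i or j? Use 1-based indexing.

i=1 j=1: 2<4, i++
i=2 j=1: 4==4 emit, i++,j++
i=3 j=2: 6==6 emit, i++,j++
i=4 j=3: 13>10, j++
i=4 j=4: 13>12, j++

j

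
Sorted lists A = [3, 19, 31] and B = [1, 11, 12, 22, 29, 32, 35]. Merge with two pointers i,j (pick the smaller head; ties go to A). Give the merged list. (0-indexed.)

[1, 3, 11, 12, 19, 22, 29, 31, 32, 35]

i=0 j=0: A[i]=3>B[j]=1 take 1, j++
i=0 j=1: A[i]=3<=B[j]=11 take 3, i++
i=1 j=1: A[i]=19>B[j]=11 take 11, j++
i=1 j=2: A[i]=19>B[j]=12 take 12, j++
i=1 j=3: A[i]=19<=B[j]=22 take 19, i++
i=2 j=3: A[i]=31>B[j]=22 take 22, j++
i=2 j=4: A[i]=31>B[j]=29 take 29, j++
i=2 j=5: A[i]=31<=B[j]=32 take 31, i++
i=3 j=5: A done, take B[j]=32, j++
i=3 j=6: A done, take B[j]=35, j++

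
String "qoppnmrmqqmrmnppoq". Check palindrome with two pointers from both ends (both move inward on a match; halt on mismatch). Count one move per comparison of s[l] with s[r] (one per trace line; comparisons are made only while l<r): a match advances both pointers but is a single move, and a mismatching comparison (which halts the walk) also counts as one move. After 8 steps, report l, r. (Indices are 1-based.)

l=9, r=10

[1,18] 'q'=='q' → l++,r--
[2,17] 'o'=='o' → l++,r--
[3,16] 'p'=='p' → l++,r--
[4,15] 'p'=='p' → l++,r--
[5,14] 'n'=='n' → l++,r--
[6,13] 'm'=='m' → l++,r--
[7,12] 'r'=='r' → l++,r--
[8,11] 'm'=='m' → l++,r--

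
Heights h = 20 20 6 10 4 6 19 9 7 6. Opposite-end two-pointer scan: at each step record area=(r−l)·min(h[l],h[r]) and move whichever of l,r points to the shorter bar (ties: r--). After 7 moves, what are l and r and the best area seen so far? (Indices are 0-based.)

l=0, r=2, best area=114

l=0 r=9: min(20,6)*9=54 best=54 *, r--
l=0 r=8: min(20,7)*8=56 best=56 *, r--
l=0 r=7: min(20,9)*7=63 best=63 *, r--
l=0 r=6: min(20,19)*6=114 best=114 *, r--
l=0 r=5: min(20,6)*5=30 best=114, r--
l=0 r=4: min(20,4)*4=16 best=114, r--
l=0 r=3: min(20,10)*3=30 best=114, r--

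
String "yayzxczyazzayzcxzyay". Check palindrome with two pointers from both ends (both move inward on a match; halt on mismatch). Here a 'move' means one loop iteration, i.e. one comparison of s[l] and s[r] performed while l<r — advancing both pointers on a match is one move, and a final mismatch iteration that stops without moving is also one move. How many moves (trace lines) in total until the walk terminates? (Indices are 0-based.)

l=0 r=19: 'y'=='y', l++,r--
l=1 r=18: 'a'=='a', l++,r--
l=2 r=17: 'y'=='y', l++,r--
l=3 r=16: 'z'=='z', l++,r--
l=4 r=15: 'x'=='x', l++,r--
l=5 r=14: 'c'=='c', l++,r--
l=6 r=13: 'z'=='z', l++,r--
l=7 r=12: 'y'=='y', l++,r--
l=8 r=11: 'a'=='a', l++,r--
l=9 r=10: 'z'=='z', l++,r--

10 moves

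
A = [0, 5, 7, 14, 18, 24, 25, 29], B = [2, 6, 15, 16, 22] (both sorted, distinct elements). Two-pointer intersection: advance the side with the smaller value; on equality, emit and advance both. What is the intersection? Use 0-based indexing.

intersection = []

[i=0,j=0] 0<2 → i++
[i=1,j=0] 5>2 → j++
[i=1,j=1] 5<6 → i++
[i=2,j=1] 7>6 → j++
[i=2,j=2] 7<15 → i++
[i=3,j=2] 14<15 → i++
[i=4,j=2] 18>15 → j++
[i=4,j=3] 18>16 → j++
[i=4,j=4] 18<22 → i++
[i=5,j=4] 24>22 → j++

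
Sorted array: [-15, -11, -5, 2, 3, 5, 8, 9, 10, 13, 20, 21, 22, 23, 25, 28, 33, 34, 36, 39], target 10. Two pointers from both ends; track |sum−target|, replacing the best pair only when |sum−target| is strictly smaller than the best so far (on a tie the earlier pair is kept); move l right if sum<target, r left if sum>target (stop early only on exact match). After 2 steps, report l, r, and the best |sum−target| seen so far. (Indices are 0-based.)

l=0, r=17, best |Δ|=11

[0,19] -15+39=24 d=14 * → r--
[0,18] -15+36=21 d=11 * → r--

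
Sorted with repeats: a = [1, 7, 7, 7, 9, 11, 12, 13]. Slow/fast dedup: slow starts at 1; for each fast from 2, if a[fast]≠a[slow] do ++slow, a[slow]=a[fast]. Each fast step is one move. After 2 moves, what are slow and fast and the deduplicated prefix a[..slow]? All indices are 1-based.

(s=1,f=2) a[fast]=7≠a[slow]=1 write a[2]=7 → slow++,fast++
(s=2,f=3) a[fast]=7=a[slow] dup → fast++

slow=2, fast=4, prefix=[1, 7]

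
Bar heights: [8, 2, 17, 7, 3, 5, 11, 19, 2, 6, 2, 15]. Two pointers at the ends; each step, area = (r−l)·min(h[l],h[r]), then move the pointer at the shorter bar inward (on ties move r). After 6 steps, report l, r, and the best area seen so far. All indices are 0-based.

l=0 r=11: min(8,15)*11=88 best=88 *, l++
l=1 r=11: min(2,15)*10=20 best=88, l++
l=2 r=11: min(17,15)*9=135 best=135 *, r--
l=2 r=10: min(17,2)*8=16 best=135, r--
l=2 r=9: min(17,6)*7=42 best=135, r--
l=2 r=8: min(17,2)*6=12 best=135, r--

l=2, r=7, best area=135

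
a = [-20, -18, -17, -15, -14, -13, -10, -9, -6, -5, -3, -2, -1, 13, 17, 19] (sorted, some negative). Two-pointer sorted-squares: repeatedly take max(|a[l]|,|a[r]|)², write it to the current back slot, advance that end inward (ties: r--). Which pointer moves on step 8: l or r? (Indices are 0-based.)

l=0 r=15: |-20|>|19| out[15]=400, l++
l=1 r=15: |-18|<=|19| out[14]=361, r--
l=1 r=14: |-18|>|17| out[13]=324, l++
l=2 r=14: |-17|<=|17| out[12]=289, r--
l=2 r=13: |-17|>|13| out[11]=289, l++
l=3 r=13: |-15|>|13| out[10]=225, l++
l=4 r=13: |-14|>|13| out[9]=196, l++
l=5 r=13: |-13|<=|13| out[8]=169, r--

r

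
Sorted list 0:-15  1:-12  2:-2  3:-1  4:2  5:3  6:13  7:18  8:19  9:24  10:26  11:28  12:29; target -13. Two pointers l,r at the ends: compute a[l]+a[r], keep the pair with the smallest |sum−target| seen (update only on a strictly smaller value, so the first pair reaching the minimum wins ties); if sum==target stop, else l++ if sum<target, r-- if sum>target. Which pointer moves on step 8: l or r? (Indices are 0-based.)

[0,12] -15+29=14 d=27 * → r--
[0,11] -15+28=13 d=26 * → r--
[0,10] -15+26=11 d=24 * → r--
[0,9] -15+24=9 d=22 * → r--
[0,8] -15+19=4 d=17 * → r--
[0,7] -15+18=3 d=16 * → r--
[0,6] -15+13=-2 d=11 * → r--
[0,5] -15+3=-12 d=1 * → r--

r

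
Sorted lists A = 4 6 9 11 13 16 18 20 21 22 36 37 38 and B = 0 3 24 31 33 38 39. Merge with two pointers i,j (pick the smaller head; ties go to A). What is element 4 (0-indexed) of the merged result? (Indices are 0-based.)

[i=0,j=0] A[i]=4>B[j]=0 take 0 → j++
[i=0,j=1] A[i]=4>B[j]=3 take 3 → j++
[i=0,j=2] A[i]=4<=B[j]=24 take 4 → i++
[i=1,j=2] A[i]=6<=B[j]=24 take 6 → i++
[i=2,j=2] A[i]=9<=B[j]=24 take 9 → i++
[i=3,j=2] A[i]=11<=B[j]=24 take 11 → i++
[i=4,j=2] A[i]=13<=B[j]=24 take 13 → i++
[i=5,j=2] A[i]=16<=B[j]=24 take 16 → i++
[i=6,j=2] A[i]=18<=B[j]=24 take 18 → i++
[i=7,j=2] A[i]=20<=B[j]=24 take 20 → i++
[i=8,j=2] A[i]=21<=B[j]=24 take 21 → i++
[i=9,j=2] A[i]=22<=B[j]=24 take 22 → i++
[i=10,j=2] A[i]=36>B[j]=24 take 24 → j++
[i=10,j=3] A[i]=36>B[j]=31 take 31 → j++
[i=10,j=4] A[i]=36>B[j]=33 take 33 → j++
[i=10,j=5] A[i]=36<=B[j]=38 take 36 → i++
[i=11,j=5] A[i]=37<=B[j]=38 take 37 → i++
[i=12,j=5] A[i]=38<=B[j]=38 take 38 → i++
[i=13,j=5] A done, take B[j]=38 → j++
[i=13,j=6] A done, take B[j]=39 → j++

merged[4] = 9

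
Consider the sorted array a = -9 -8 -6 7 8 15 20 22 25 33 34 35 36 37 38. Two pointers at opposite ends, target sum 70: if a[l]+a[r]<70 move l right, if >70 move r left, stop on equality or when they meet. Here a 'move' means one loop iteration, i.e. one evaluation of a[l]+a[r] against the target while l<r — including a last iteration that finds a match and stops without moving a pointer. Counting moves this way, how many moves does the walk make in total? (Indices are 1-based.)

11 moves

[1,15] -9+38=29 <70 → l++
[2,15] -8+38=30 <70 → l++
[3,15] -6+38=32 <70 → l++
[4,15] 7+38=45 <70 → l++
[5,15] 8+38=46 <70 → l++
[6,15] 15+38=53 <70 → l++
[7,15] 20+38=58 <70 → l++
[8,15] 22+38=60 <70 → l++
[9,15] 25+38=63 <70 → l++
[10,15] 33+38=71 >70 → r--
[10,14] 33+37=70 → found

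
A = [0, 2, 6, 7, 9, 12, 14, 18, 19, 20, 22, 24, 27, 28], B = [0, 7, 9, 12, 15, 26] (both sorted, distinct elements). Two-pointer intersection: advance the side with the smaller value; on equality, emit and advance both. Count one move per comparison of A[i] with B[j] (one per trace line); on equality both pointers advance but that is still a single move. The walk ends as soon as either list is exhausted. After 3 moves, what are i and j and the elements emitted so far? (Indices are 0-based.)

[i=0,j=0] 0==0 emit → i++,j++
[i=1,j=1] 2<7 → i++
[i=2,j=1] 6<7 → i++

i=3, j=1, emitted=[0]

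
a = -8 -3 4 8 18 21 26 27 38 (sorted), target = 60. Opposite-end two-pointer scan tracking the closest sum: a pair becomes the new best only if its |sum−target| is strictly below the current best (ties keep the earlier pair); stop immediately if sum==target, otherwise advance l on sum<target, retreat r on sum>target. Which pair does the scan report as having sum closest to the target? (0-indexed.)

pair (21, 38) with sum 59 (|Δ|=1)

[0,8] -8+38=30 d=30 * → l++
[1,8] -3+38=35 d=25 * → l++
[2,8] 4+38=42 d=18 * → l++
[3,8] 8+38=46 d=14 * → l++
[4,8] 18+38=56 d=4 * → l++
[5,8] 21+38=59 d=1 * → l++
[6,8] 26+38=64 d=4 → r--
[6,7] 26+27=53 d=7 → l++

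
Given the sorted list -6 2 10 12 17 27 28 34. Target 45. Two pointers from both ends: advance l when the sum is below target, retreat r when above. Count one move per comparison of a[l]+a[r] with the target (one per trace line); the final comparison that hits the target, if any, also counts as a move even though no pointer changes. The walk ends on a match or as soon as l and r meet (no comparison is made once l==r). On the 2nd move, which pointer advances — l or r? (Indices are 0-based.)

l

[0,7] -6+34=28 <45 → l++
[1,7] 2+34=36 <45 → l++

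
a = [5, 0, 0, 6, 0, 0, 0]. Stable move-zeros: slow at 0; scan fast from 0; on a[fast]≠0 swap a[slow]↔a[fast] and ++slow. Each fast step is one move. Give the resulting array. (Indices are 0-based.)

(s=0,f=0) a[fast]=5≠0 swap→a[0]=5 → slow++,fast++
(s=1,f=1) a[fast]=0 → fast++
(s=1,f=2) a[fast]=0 → fast++
(s=1,f=3) a[fast]=6≠0 swap→a[1]=6 → slow++,fast++
(s=2,f=4) a[fast]=0 → fast++
(s=2,f=5) a[fast]=0 → fast++
(s=2,f=6) a[fast]=0 → fast++

[5, 6, 0, 0, 0, 0, 0]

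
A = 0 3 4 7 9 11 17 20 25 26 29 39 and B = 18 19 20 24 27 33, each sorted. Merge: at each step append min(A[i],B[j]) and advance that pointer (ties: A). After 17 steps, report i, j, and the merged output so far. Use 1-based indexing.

[i=1,j=1] A[i]=0<=B[j]=18 take 0 → i++
[i=2,j=1] A[i]=3<=B[j]=18 take 3 → i++
[i=3,j=1] A[i]=4<=B[j]=18 take 4 → i++
[i=4,j=1] A[i]=7<=B[j]=18 take 7 → i++
[i=5,j=1] A[i]=9<=B[j]=18 take 9 → i++
[i=6,j=1] A[i]=11<=B[j]=18 take 11 → i++
[i=7,j=1] A[i]=17<=B[j]=18 take 17 → i++
[i=8,j=1] A[i]=20>B[j]=18 take 18 → j++
[i=8,j=2] A[i]=20>B[j]=19 take 19 → j++
[i=8,j=3] A[i]=20<=B[j]=20 take 20 → i++
[i=9,j=3] A[i]=25>B[j]=20 take 20 → j++
[i=9,j=4] A[i]=25>B[j]=24 take 24 → j++
[i=9,j=5] A[i]=25<=B[j]=27 take 25 → i++
[i=10,j=5] A[i]=26<=B[j]=27 take 26 → i++
[i=11,j=5] A[i]=29>B[j]=27 take 27 → j++
[i=11,j=6] A[i]=29<=B[j]=33 take 29 → i++
[i=12,j=6] A[i]=39>B[j]=33 take 33 → j++

i=12, j=7, merged so far=[0, 3, 4, 7, 9, 11, 17, 18, 19, 20, 20, 24, 25, 26, 27, 29, 33]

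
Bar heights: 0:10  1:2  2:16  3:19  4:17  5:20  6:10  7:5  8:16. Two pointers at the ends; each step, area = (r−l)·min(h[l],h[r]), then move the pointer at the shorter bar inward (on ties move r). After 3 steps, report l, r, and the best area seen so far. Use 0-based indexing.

l=0 r=8: min(10,16)*8=80 best=80 *, l++
l=1 r=8: min(2,16)*7=14 best=80, l++
l=2 r=8: min(16,16)*6=96 best=96 *, r--

l=2, r=7, best area=96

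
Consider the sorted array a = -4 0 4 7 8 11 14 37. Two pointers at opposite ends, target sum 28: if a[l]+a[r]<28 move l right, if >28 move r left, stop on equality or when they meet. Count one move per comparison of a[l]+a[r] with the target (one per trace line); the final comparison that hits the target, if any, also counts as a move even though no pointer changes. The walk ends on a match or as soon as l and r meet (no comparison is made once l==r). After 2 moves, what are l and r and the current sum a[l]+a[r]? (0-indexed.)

l=1, r=6, sum=14

l=0 r=7: -4+37=33 >28, r--
l=0 r=6: -4+14=10 <28, l++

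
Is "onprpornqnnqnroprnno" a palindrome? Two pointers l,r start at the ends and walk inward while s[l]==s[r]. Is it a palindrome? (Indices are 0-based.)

[0,19] 'o'=='o' → l++,r--
[1,18] 'n'=='n' → l++,r--
[2,17] 'p'!='n' → stop

not a palindrome (mismatch at 2,17)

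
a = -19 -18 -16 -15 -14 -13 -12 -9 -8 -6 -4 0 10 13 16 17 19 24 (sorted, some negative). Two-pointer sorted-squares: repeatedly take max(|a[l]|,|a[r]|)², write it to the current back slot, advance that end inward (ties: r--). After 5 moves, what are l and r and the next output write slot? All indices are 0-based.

l=2, r=14, next write slot=12

[0,17] |-19|<=|24| out[17]=576 → r--
[0,16] |-19|<=|19| out[16]=361 → r--
[0,15] |-19|>|17| out[15]=361 → l++
[1,15] |-18|>|17| out[14]=324 → l++
[2,15] |-16|<=|17| out[13]=289 → r--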